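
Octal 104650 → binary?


Each octal digit → 3 binary bits:
  1 = 001
  0 = 000
  4 = 100
  6 = 110
  5 = 101
  0 = 000
Concatenate: 001 000 100 110 101 000
= 001000100110101000


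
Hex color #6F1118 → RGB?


Hex: #6F1118
R = 6F₁₆ = 111
G = 11₁₆ = 17
B = 18₁₆ = 24
= RGB(111, 17, 24)


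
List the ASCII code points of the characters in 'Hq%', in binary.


String: 'Hq%'  (3 characters)
Per-character ASCII lookup:
  'H': uppercase starts at 65: 'H' = 65 + 7 = 72 → 1001000
  'q': lowercase starts at 97: 'q' = 97 + 16 = 113 → 1110001
  '%': special character: '%' = 37 → 100101
= 1001000 1110001 100101


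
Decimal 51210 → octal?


Divide by 8 repeatedly:
51210 ÷ 8 = 6401 remainder 2
6401 ÷ 8 = 800 remainder 1
800 ÷ 8 = 100 remainder 0
100 ÷ 8 = 12 remainder 4
12 ÷ 8 = 1 remainder 4
1 ÷ 8 = 0 remainder 1
Reading remainders bottom-up:
= 0o144012


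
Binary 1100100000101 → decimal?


Positional values:
Bit 0: 1 × 2^0 = 1
Bit 2: 1 × 2^2 = 4
Bit 8: 1 × 2^8 = 256
Bit 11: 1 × 2^11 = 2048
Bit 12: 1 × 2^12 = 4096
Sum = 1 + 4 + 256 + 2048 + 4096
= 6405


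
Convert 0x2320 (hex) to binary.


Each hex digit → 4 binary bits:
  2 = 0010
  3 = 0011
  2 = 0010
  0 = 0000
Concatenate: 0010 0011 0010 0000
= 0010001100100000


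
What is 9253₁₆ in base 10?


Positional values:
Position 0: 3 × 16^0 = 3 × 1 = 3
Position 1: 5 × 16^1 = 5 × 16 = 80
Position 2: 2 × 16^2 = 2 × 256 = 512
Position 3: 9 × 16^3 = 9 × 4096 = 36864
Sum = 3 + 80 + 512 + 36864
= 37459


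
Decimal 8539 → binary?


Divide by 2 repeatedly:
8539 ÷ 2 = 4269 remainder 1
4269 ÷ 2 = 2134 remainder 1
2134 ÷ 2 = 1067 remainder 0
1067 ÷ 2 = 533 remainder 1
533 ÷ 2 = 266 remainder 1
266 ÷ 2 = 133 remainder 0
133 ÷ 2 = 66 remainder 1
66 ÷ 2 = 33 remainder 0
33 ÷ 2 = 16 remainder 1
16 ÷ 2 = 8 remainder 0
8 ÷ 2 = 4 remainder 0
4 ÷ 2 = 2 remainder 0
2 ÷ 2 = 1 remainder 0
1 ÷ 2 = 0 remainder 1
Reading remainders bottom-up:
= 10000101011011


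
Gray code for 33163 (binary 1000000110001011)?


Binary: 1000000110001011
Gray code: G = B XOR (B >> 1)
B >> 1 = 0100000011000101
1000000110001011 XOR 0100000011000101:
  1 XOR 0 = 1
  0 XOR 1 = 1
  0 XOR 0 = 0
  0 XOR 0 = 0
  0 XOR 0 = 0
  0 XOR 0 = 0
  0 XOR 0 = 0
  1 XOR 0 = 1
  1 XOR 1 = 0
  0 XOR 1 = 1
  0 XOR 0 = 0
  0 XOR 0 = 0
  1 XOR 0 = 1
  0 XOR 1 = 1
  1 XOR 0 = 1
  1 XOR 1 = 0
= 1100000101001110


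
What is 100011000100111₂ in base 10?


Positional values:
Bit 0: 1 × 2^0 = 1
Bit 1: 1 × 2^1 = 2
Bit 2: 1 × 2^2 = 4
Bit 5: 1 × 2^5 = 32
Bit 9: 1 × 2^9 = 512
Bit 10: 1 × 2^10 = 1024
Bit 14: 1 × 2^14 = 16384
Sum = 1 + 2 + 4 + 32 + 512 + 1024 + 16384
= 17959


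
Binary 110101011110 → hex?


Group into 4-bit nibbles: 110101011110
  1101 = D
  0101 = 5
  1110 = E
= 0xD5E


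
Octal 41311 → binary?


Each octal digit → 3 binary bits:
  4 = 100
  1 = 001
  3 = 011
  1 = 001
  1 = 001
Concatenate: 100 001 011 001 001
= 100001011001001


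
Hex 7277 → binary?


Each hex digit → 4 binary bits:
  7 = 0111
  2 = 0010
  7 = 0111
  7 = 0111
Concatenate: 0111 0010 0111 0111
= 0111001001110111


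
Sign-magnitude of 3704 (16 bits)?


Sign bit: 0 (positive)
Magnitude: 3704 = 000111001111000
= 0000111001111000


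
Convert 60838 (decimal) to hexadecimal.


Divide by 16 repeatedly:
60838 ÷ 16 = 3802 remainder 6 (6)
3802 ÷ 16 = 237 remainder 10 (A)
237 ÷ 16 = 14 remainder 13 (D)
14 ÷ 16 = 0 remainder 14 (E)
Reading remainders bottom-up:
= 0xEDA6


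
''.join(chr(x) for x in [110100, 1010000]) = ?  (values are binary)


Codes (binary): 110100 1010000
Per-code ASCII lookup:
  110100 = 52  (range 48-57: digits, 52 - 48 = 4) → '4'
  1010000 = 80  (range 65-90: uppercase, 80 - 65 = 15) → 'P'
= '4P'


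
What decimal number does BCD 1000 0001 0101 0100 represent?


Each 4-bit group → digit:
  1000 → 8
  0001 → 1
  0101 → 5
  0100 → 4
= 8154


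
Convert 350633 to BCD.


Each digit → 4-bit binary:
  3 → 0011
  5 → 0101
  0 → 0000
  6 → 0110
  3 → 0011
  3 → 0011
= 0011 0101 0000 0110 0011 0011


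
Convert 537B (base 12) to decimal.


Positional values (base 12):
  B × 12^0 = 11 × 1 = 11
  7 × 12^1 = 7 × 12 = 84
  3 × 12^2 = 3 × 144 = 432
  5 × 12^3 = 5 × 1728 = 8640
Sum = 11 + 84 + 432 + 8640
= 9167


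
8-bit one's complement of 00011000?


Original: 00011000
Invert all bits:
  bit 0: 0 → 1
  bit 1: 0 → 1
  bit 2: 0 → 1
  bit 3: 1 → 0
  bit 4: 1 → 0
  bit 5: 0 → 1
  bit 6: 0 → 1
  bit 7: 0 → 1
= 11100111


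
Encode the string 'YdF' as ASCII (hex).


String: 'YdF'  (3 characters)
Per-character ASCII lookup:
  'Y': uppercase starts at 65: 'Y' = 65 + 24 = 89 → 0x59
  'd': lowercase starts at 97: 'd' = 97 + 3 = 100 → 0x64
  'F': uppercase starts at 65: 'F' = 65 + 5 = 70 → 0x46
= 0x59 0x64 0x46


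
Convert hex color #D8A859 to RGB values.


Hex: #D8A859
R = D8₁₆ = 216
G = A8₁₆ = 168
B = 59₁₆ = 89
= RGB(216, 168, 89)


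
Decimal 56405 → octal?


Divide by 8 repeatedly:
56405 ÷ 8 = 7050 remainder 5
7050 ÷ 8 = 881 remainder 2
881 ÷ 8 = 110 remainder 1
110 ÷ 8 = 13 remainder 6
13 ÷ 8 = 1 remainder 5
1 ÷ 8 = 0 remainder 1
Reading remainders bottom-up:
= 0o156125


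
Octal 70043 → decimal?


Positional values:
Position 0: 3 × 8^0 = 3
Position 1: 4 × 8^1 = 32
Position 2: 0 × 8^2 = 0
Position 3: 0 × 8^3 = 0
Position 4: 7 × 8^4 = 28672
Sum = 3 + 32 + 0 + 0 + 28672
= 28707


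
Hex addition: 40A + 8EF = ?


Align and add column by column (LSB to MSB, each column mod 16 with carry):
  040A
+ 08EF
  ----
  col 0: A(10) + F(15) + 0 (carry in) = 25 → 9(9), carry out 1
  col 1: 0(0) + E(14) + 1 (carry in) = 15 → F(15), carry out 0
  col 2: 4(4) + 8(8) + 0 (carry in) = 12 → C(12), carry out 0
  col 3: 0(0) + 0(0) + 0 (carry in) = 0 → 0(0), carry out 0
Reading digits MSB→LSB: 0CF9
Strip leading zeros: CF9
= 0xCF9


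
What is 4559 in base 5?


Divide by 5 repeatedly:
4559 ÷ 5 = 911 remainder 4
911 ÷ 5 = 182 remainder 1
182 ÷ 5 = 36 remainder 2
36 ÷ 5 = 7 remainder 1
7 ÷ 5 = 1 remainder 2
1 ÷ 5 = 0 remainder 1
Reading remainders bottom-up:
= 121214


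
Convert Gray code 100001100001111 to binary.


Gray code: 100001100001111
MSB stays the same: 1
Each subsequent bit = prev_binary XOR current_gray:
  B[1] = 1 XOR 0 = 1
  B[2] = 1 XOR 0 = 1
  B[3] = 1 XOR 0 = 1
  B[4] = 1 XOR 0 = 1
  B[5] = 1 XOR 1 = 0
  B[6] = 0 XOR 1 = 1
  B[7] = 1 XOR 0 = 1
  B[8] = 1 XOR 0 = 1
  B[9] = 1 XOR 0 = 1
  B[10] = 1 XOR 0 = 1
  B[11] = 1 XOR 1 = 0
  B[12] = 0 XOR 1 = 1
  B[13] = 1 XOR 1 = 0
  B[14] = 0 XOR 1 = 1
= 111110111110101 (32245 decimal)


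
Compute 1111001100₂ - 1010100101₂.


Align and subtract column by column (LSB to MSB, borrowing when needed):
  1111001100
- 1010100101
  ----------
  col 0: (0 - 0 borrow-in) - 1 → borrow from next column: (0+2) - 1 = 1, borrow out 1
  col 1: (0 - 1 borrow-in) - 0 → borrow from next column: (-1+2) - 0 = 1, borrow out 1
  col 2: (1 - 1 borrow-in) - 1 → borrow from next column: (0+2) - 1 = 1, borrow out 1
  col 3: (1 - 1 borrow-in) - 0 → 0 - 0 = 0, borrow out 0
  col 4: (0 - 0 borrow-in) - 0 → 0 - 0 = 0, borrow out 0
  col 5: (0 - 0 borrow-in) - 1 → borrow from next column: (0+2) - 1 = 1, borrow out 1
  col 6: (1 - 1 borrow-in) - 0 → 0 - 0 = 0, borrow out 0
  col 7: (1 - 0 borrow-in) - 1 → 1 - 1 = 0, borrow out 0
  col 8: (1 - 0 borrow-in) - 0 → 1 - 0 = 1, borrow out 0
  col 9: (1 - 0 borrow-in) - 1 → 1 - 1 = 0, borrow out 0
Reading bits MSB→LSB: 0100100111
Strip leading zeros: 100100111
= 100100111


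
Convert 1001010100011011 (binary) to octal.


Group into 3-bit groups: 001001010100011011
  001 = 1
  001 = 1
  010 = 2
  100 = 4
  011 = 3
  011 = 3
= 0o112433


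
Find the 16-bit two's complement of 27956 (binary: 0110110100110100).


Original: 0110110100110100
Step 1 - Invert all bits: 1001001011001011
Step 2 - Add 1: 1001001011001011 + 1
= 1001001011001100 (represents -27956)


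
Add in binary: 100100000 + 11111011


Align and add column by column (LSB to MSB, carry propagating):
  0100100000
+ 0011111011
  ----------
  col 0: 0 + 1 + 0 (carry in) = 1 → bit 1, carry out 0
  col 1: 0 + 1 + 0 (carry in) = 1 → bit 1, carry out 0
  col 2: 0 + 0 + 0 (carry in) = 0 → bit 0, carry out 0
  col 3: 0 + 1 + 0 (carry in) = 1 → bit 1, carry out 0
  col 4: 0 + 1 + 0 (carry in) = 1 → bit 1, carry out 0
  col 5: 1 + 1 + 0 (carry in) = 2 → bit 0, carry out 1
  col 6: 0 + 1 + 1 (carry in) = 2 → bit 0, carry out 1
  col 7: 0 + 1 + 1 (carry in) = 2 → bit 0, carry out 1
  col 8: 1 + 0 + 1 (carry in) = 2 → bit 0, carry out 1
  col 9: 0 + 0 + 1 (carry in) = 1 → bit 1, carry out 0
Reading bits MSB→LSB: 1000011011
Strip leading zeros: 1000011011
= 1000011011


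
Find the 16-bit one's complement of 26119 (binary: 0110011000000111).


Original: 0110011000000111
Invert all bits:
  bit 0: 0 → 1
  bit 1: 1 → 0
  bit 2: 1 → 0
  bit 3: 0 → 1
  bit 4: 0 → 1
  bit 5: 1 → 0
  bit 6: 1 → 0
  bit 7: 0 → 1
  bit 8: 0 → 1
  bit 9: 0 → 1
  bit 10: 0 → 1
  bit 11: 0 → 1
  bit 12: 0 → 1
  bit 13: 1 → 0
  bit 14: 1 → 0
  bit 15: 1 → 0
= 1001100111111000


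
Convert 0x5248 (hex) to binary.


Each hex digit → 4 binary bits:
  5 = 0101
  2 = 0010
  4 = 0100
  8 = 1000
Concatenate: 0101 0010 0100 1000
= 0101001001001000


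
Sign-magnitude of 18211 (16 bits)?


Sign bit: 0 (positive)
Magnitude: 18211 = 100011100100011
= 0100011100100011


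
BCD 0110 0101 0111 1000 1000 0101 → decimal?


Each 4-bit group → digit:
  0110 → 6
  0101 → 5
  0111 → 7
  1000 → 8
  1000 → 8
  0101 → 5
= 657885


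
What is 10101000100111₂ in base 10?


Positional values:
Bit 0: 1 × 2^0 = 1
Bit 1: 1 × 2^1 = 2
Bit 2: 1 × 2^2 = 4
Bit 5: 1 × 2^5 = 32
Bit 9: 1 × 2^9 = 512
Bit 11: 1 × 2^11 = 2048
Bit 13: 1 × 2^13 = 8192
Sum = 1 + 2 + 4 + 32 + 512 + 2048 + 8192
= 10791


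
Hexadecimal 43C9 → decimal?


Positional values:
Position 0: 9 × 16^0 = 9 × 1 = 9
Position 1: C × 16^1 = 12 × 16 = 192
Position 2: 3 × 16^2 = 3 × 256 = 768
Position 3: 4 × 16^3 = 4 × 4096 = 16384
Sum = 9 + 192 + 768 + 16384
= 17353


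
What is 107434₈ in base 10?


Positional values:
Position 0: 4 × 8^0 = 4
Position 1: 3 × 8^1 = 24
Position 2: 4 × 8^2 = 256
Position 3: 7 × 8^3 = 3584
Position 4: 0 × 8^4 = 0
Position 5: 1 × 8^5 = 32768
Sum = 4 + 24 + 256 + 3584 + 0 + 32768
= 36636


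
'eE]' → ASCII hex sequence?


String: 'eE]'  (3 characters)
Per-character ASCII lookup:
  'e': lowercase starts at 97: 'e' = 97 + 4 = 101 → 0x65
  'E': uppercase starts at 65: 'E' = 65 + 4 = 69 → 0x45
  ']': special character: ']' = 93 → 0x5D
= 0x65 0x45 0x5D


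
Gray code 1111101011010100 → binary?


Gray code: 1111101011010100
MSB stays the same: 1
Each subsequent bit = prev_binary XOR current_gray:
  B[1] = 1 XOR 1 = 0
  B[2] = 0 XOR 1 = 1
  B[3] = 1 XOR 1 = 0
  B[4] = 0 XOR 1 = 1
  B[5] = 1 XOR 0 = 1
  B[6] = 1 XOR 1 = 0
  B[7] = 0 XOR 0 = 0
  B[8] = 0 XOR 1 = 1
  B[9] = 1 XOR 1 = 0
  B[10] = 0 XOR 0 = 0
  B[11] = 0 XOR 1 = 1
  B[12] = 1 XOR 0 = 1
  B[13] = 1 XOR 1 = 0
  B[14] = 0 XOR 0 = 0
  B[15] = 0 XOR 0 = 0
= 1010110010011000 (44184 decimal)


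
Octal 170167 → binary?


Each octal digit → 3 binary bits:
  1 = 001
  7 = 111
  0 = 000
  1 = 001
  6 = 110
  7 = 111
Concatenate: 001 111 000 001 110 111
= 001111000001110111


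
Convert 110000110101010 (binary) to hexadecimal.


Group into 4-bit nibbles: 0110000110101010
  0110 = 6
  0001 = 1
  1010 = A
  1010 = A
= 0x61AA


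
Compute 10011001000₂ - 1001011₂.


Align and subtract column by column (LSB to MSB, borrowing when needed):
  10011001000
- 00001001011
  -----------
  col 0: (0 - 0 borrow-in) - 1 → borrow from next column: (0+2) - 1 = 1, borrow out 1
  col 1: (0 - 1 borrow-in) - 1 → borrow from next column: (-1+2) - 1 = 0, borrow out 1
  col 2: (0 - 1 borrow-in) - 0 → borrow from next column: (-1+2) - 0 = 1, borrow out 1
  col 3: (1 - 1 borrow-in) - 1 → borrow from next column: (0+2) - 1 = 1, borrow out 1
  col 4: (0 - 1 borrow-in) - 0 → borrow from next column: (-1+2) - 0 = 1, borrow out 1
  col 5: (0 - 1 borrow-in) - 0 → borrow from next column: (-1+2) - 0 = 1, borrow out 1
  col 6: (1 - 1 borrow-in) - 1 → borrow from next column: (0+2) - 1 = 1, borrow out 1
  col 7: (1 - 1 borrow-in) - 0 → 0 - 0 = 0, borrow out 0
  col 8: (0 - 0 borrow-in) - 0 → 0 - 0 = 0, borrow out 0
  col 9: (0 - 0 borrow-in) - 0 → 0 - 0 = 0, borrow out 0
  col 10: (1 - 0 borrow-in) - 0 → 1 - 0 = 1, borrow out 0
Reading bits MSB→LSB: 10001111101
Strip leading zeros: 10001111101
= 10001111101


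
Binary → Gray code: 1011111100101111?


Binary: 1011111100101111
Gray code: G = B XOR (B >> 1)
B >> 1 = 0101111110010111
1011111100101111 XOR 0101111110010111:
  1 XOR 0 = 1
  0 XOR 1 = 1
  1 XOR 0 = 1
  1 XOR 1 = 0
  1 XOR 1 = 0
  1 XOR 1 = 0
  1 XOR 1 = 0
  1 XOR 1 = 0
  0 XOR 1 = 1
  0 XOR 0 = 0
  1 XOR 0 = 1
  0 XOR 1 = 1
  1 XOR 0 = 1
  1 XOR 1 = 0
  1 XOR 1 = 0
  1 XOR 1 = 0
= 1110000010111000


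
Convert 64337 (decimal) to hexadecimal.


Divide by 16 repeatedly:
64337 ÷ 16 = 4021 remainder 1 (1)
4021 ÷ 16 = 251 remainder 5 (5)
251 ÷ 16 = 15 remainder 11 (B)
15 ÷ 16 = 0 remainder 15 (F)
Reading remainders bottom-up:
= 0xFB51


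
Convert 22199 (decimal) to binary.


Divide by 2 repeatedly:
22199 ÷ 2 = 11099 remainder 1
11099 ÷ 2 = 5549 remainder 1
5549 ÷ 2 = 2774 remainder 1
2774 ÷ 2 = 1387 remainder 0
1387 ÷ 2 = 693 remainder 1
693 ÷ 2 = 346 remainder 1
346 ÷ 2 = 173 remainder 0
173 ÷ 2 = 86 remainder 1
86 ÷ 2 = 43 remainder 0
43 ÷ 2 = 21 remainder 1
21 ÷ 2 = 10 remainder 1
10 ÷ 2 = 5 remainder 0
5 ÷ 2 = 2 remainder 1
2 ÷ 2 = 1 remainder 0
1 ÷ 2 = 0 remainder 1
Reading remainders bottom-up:
= 101011010110111


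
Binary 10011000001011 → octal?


Group into 3-bit groups: 010011000001011
  010 = 2
  011 = 3
  000 = 0
  001 = 1
  011 = 3
= 0o23013


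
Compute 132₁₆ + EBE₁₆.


Align and add column by column (LSB to MSB, each column mod 16 with carry):
  0132
+ 0EBE
  ----
  col 0: 2(2) + E(14) + 0 (carry in) = 16 → 0(0), carry out 1
  col 1: 3(3) + B(11) + 1 (carry in) = 15 → F(15), carry out 0
  col 2: 1(1) + E(14) + 0 (carry in) = 15 → F(15), carry out 0
  col 3: 0(0) + 0(0) + 0 (carry in) = 0 → 0(0), carry out 0
Reading digits MSB→LSB: 0FF0
Strip leading zeros: FF0
= 0xFF0


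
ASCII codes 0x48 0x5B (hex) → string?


Codes (hex): 0x48 0x5B
Per-code ASCII lookup:
  0x48 = 72  (range 65-90: uppercase, 72 - 65 = 7) → 'H'
  0x5B = 91  (special character) → '['
= 'H['


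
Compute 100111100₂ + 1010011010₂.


Align and add column by column (LSB to MSB, carry propagating):
  00100111100
+ 01010011010
  -----------
  col 0: 0 + 0 + 0 (carry in) = 0 → bit 0, carry out 0
  col 1: 0 + 1 + 0 (carry in) = 1 → bit 1, carry out 0
  col 2: 1 + 0 + 0 (carry in) = 1 → bit 1, carry out 0
  col 3: 1 + 1 + 0 (carry in) = 2 → bit 0, carry out 1
  col 4: 1 + 1 + 1 (carry in) = 3 → bit 1, carry out 1
  col 5: 1 + 0 + 1 (carry in) = 2 → bit 0, carry out 1
  col 6: 0 + 0 + 1 (carry in) = 1 → bit 1, carry out 0
  col 7: 0 + 1 + 0 (carry in) = 1 → bit 1, carry out 0
  col 8: 1 + 0 + 0 (carry in) = 1 → bit 1, carry out 0
  col 9: 0 + 1 + 0 (carry in) = 1 → bit 1, carry out 0
  col 10: 0 + 0 + 0 (carry in) = 0 → bit 0, carry out 0
Reading bits MSB→LSB: 01111010110
Strip leading zeros: 1111010110
= 1111010110


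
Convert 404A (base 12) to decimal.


Positional values (base 12):
  A × 12^0 = 10 × 1 = 10
  4 × 12^1 = 4 × 12 = 48
  0 × 12^2 = 0 × 144 = 0
  4 × 12^3 = 4 × 1728 = 6912
Sum = 10 + 48 + 0 + 6912
= 6970


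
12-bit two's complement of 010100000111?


Original: 010100000111
Step 1 - Invert all bits: 101011111000
Step 2 - Add 1: 101011111000 + 1
= 101011111001 (represents -1287)


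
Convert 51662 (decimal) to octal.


Divide by 8 repeatedly:
51662 ÷ 8 = 6457 remainder 6
6457 ÷ 8 = 807 remainder 1
807 ÷ 8 = 100 remainder 7
100 ÷ 8 = 12 remainder 4
12 ÷ 8 = 1 remainder 4
1 ÷ 8 = 0 remainder 1
Reading remainders bottom-up:
= 0o144716


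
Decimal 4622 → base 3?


Divide by 3 repeatedly:
4622 ÷ 3 = 1540 remainder 2
1540 ÷ 3 = 513 remainder 1
513 ÷ 3 = 171 remainder 0
171 ÷ 3 = 57 remainder 0
57 ÷ 3 = 19 remainder 0
19 ÷ 3 = 6 remainder 1
6 ÷ 3 = 2 remainder 0
2 ÷ 3 = 0 remainder 2
Reading remainders bottom-up:
= 20100012


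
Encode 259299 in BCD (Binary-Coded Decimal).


Each digit → 4-bit binary:
  2 → 0010
  5 → 0101
  9 → 1001
  2 → 0010
  9 → 1001
  9 → 1001
= 0010 0101 1001 0010 1001 1001


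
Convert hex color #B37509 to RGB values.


Hex: #B37509
R = B3₁₆ = 179
G = 75₁₆ = 117
B = 09₁₆ = 9
= RGB(179, 117, 9)


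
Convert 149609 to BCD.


Each digit → 4-bit binary:
  1 → 0001
  4 → 0100
  9 → 1001
  6 → 0110
  0 → 0000
  9 → 1001
= 0001 0100 1001 0110 0000 1001


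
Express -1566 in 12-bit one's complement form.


Original: 011000011110
Invert all bits:
  bit 0: 0 → 1
  bit 1: 1 → 0
  bit 2: 1 → 0
  bit 3: 0 → 1
  bit 4: 0 → 1
  bit 5: 0 → 1
  bit 6: 0 → 1
  bit 7: 1 → 0
  bit 8: 1 → 0
  bit 9: 1 → 0
  bit 10: 1 → 0
  bit 11: 0 → 1
= 100111100001


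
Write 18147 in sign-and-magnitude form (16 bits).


Sign bit: 0 (positive)
Magnitude: 18147 = 100011011100011
= 0100011011100011


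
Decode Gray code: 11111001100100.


Gray code: 11111001100100
MSB stays the same: 1
Each subsequent bit = prev_binary XOR current_gray:
  B[1] = 1 XOR 1 = 0
  B[2] = 0 XOR 1 = 1
  B[3] = 1 XOR 1 = 0
  B[4] = 0 XOR 1 = 1
  B[5] = 1 XOR 0 = 1
  B[6] = 1 XOR 0 = 1
  B[7] = 1 XOR 1 = 0
  B[8] = 0 XOR 1 = 1
  B[9] = 1 XOR 0 = 1
  B[10] = 1 XOR 0 = 1
  B[11] = 1 XOR 1 = 0
  B[12] = 0 XOR 0 = 0
  B[13] = 0 XOR 0 = 0
= 10101110111000 (11192 decimal)


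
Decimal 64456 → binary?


Divide by 2 repeatedly:
64456 ÷ 2 = 32228 remainder 0
32228 ÷ 2 = 16114 remainder 0
16114 ÷ 2 = 8057 remainder 0
8057 ÷ 2 = 4028 remainder 1
4028 ÷ 2 = 2014 remainder 0
2014 ÷ 2 = 1007 remainder 0
1007 ÷ 2 = 503 remainder 1
503 ÷ 2 = 251 remainder 1
251 ÷ 2 = 125 remainder 1
125 ÷ 2 = 62 remainder 1
62 ÷ 2 = 31 remainder 0
31 ÷ 2 = 15 remainder 1
15 ÷ 2 = 7 remainder 1
7 ÷ 2 = 3 remainder 1
3 ÷ 2 = 1 remainder 1
1 ÷ 2 = 0 remainder 1
Reading remainders bottom-up:
= 1111101111001000


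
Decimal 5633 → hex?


Divide by 16 repeatedly:
5633 ÷ 16 = 352 remainder 1 (1)
352 ÷ 16 = 22 remainder 0 (0)
22 ÷ 16 = 1 remainder 6 (6)
1 ÷ 16 = 0 remainder 1 (1)
Reading remainders bottom-up:
= 0x1601


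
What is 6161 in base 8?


Divide by 8 repeatedly:
6161 ÷ 8 = 770 remainder 1
770 ÷ 8 = 96 remainder 2
96 ÷ 8 = 12 remainder 0
12 ÷ 8 = 1 remainder 4
1 ÷ 8 = 0 remainder 1
Reading remainders bottom-up:
= 0o14021


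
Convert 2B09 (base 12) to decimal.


Positional values (base 12):
  9 × 12^0 = 9 × 1 = 9
  0 × 12^1 = 0 × 12 = 0
  B × 12^2 = 11 × 144 = 1584
  2 × 12^3 = 2 × 1728 = 3456
Sum = 9 + 0 + 1584 + 3456
= 5049


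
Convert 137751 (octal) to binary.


Each octal digit → 3 binary bits:
  1 = 001
  3 = 011
  7 = 111
  7 = 111
  5 = 101
  1 = 001
Concatenate: 001 011 111 111 101 001
= 001011111111101001


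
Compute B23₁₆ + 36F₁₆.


Align and add column by column (LSB to MSB, each column mod 16 with carry):
  0B23
+ 036F
  ----
  col 0: 3(3) + F(15) + 0 (carry in) = 18 → 2(2), carry out 1
  col 1: 2(2) + 6(6) + 1 (carry in) = 9 → 9(9), carry out 0
  col 2: B(11) + 3(3) + 0 (carry in) = 14 → E(14), carry out 0
  col 3: 0(0) + 0(0) + 0 (carry in) = 0 → 0(0), carry out 0
Reading digits MSB→LSB: 0E92
Strip leading zeros: E92
= 0xE92


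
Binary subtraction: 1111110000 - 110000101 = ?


Align and subtract column by column (LSB to MSB, borrowing when needed):
  1111110000
- 0110000101
  ----------
  col 0: (0 - 0 borrow-in) - 1 → borrow from next column: (0+2) - 1 = 1, borrow out 1
  col 1: (0 - 1 borrow-in) - 0 → borrow from next column: (-1+2) - 0 = 1, borrow out 1
  col 2: (0 - 1 borrow-in) - 1 → borrow from next column: (-1+2) - 1 = 0, borrow out 1
  col 3: (0 - 1 borrow-in) - 0 → borrow from next column: (-1+2) - 0 = 1, borrow out 1
  col 4: (1 - 1 borrow-in) - 0 → 0 - 0 = 0, borrow out 0
  col 5: (1 - 0 borrow-in) - 0 → 1 - 0 = 1, borrow out 0
  col 6: (1 - 0 borrow-in) - 0 → 1 - 0 = 1, borrow out 0
  col 7: (1 - 0 borrow-in) - 1 → 1 - 1 = 0, borrow out 0
  col 8: (1 - 0 borrow-in) - 1 → 1 - 1 = 0, borrow out 0
  col 9: (1 - 0 borrow-in) - 0 → 1 - 0 = 1, borrow out 0
Reading bits MSB→LSB: 1001101011
Strip leading zeros: 1001101011
= 1001101011


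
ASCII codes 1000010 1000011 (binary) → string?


Codes (binary): 1000010 1000011
Per-code ASCII lookup:
  1000010 = 66  (range 65-90: uppercase, 66 - 65 = 1) → 'B'
  1000011 = 67  (range 65-90: uppercase, 67 - 65 = 2) → 'C'
= 'BC'


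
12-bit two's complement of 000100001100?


Original: 000100001100
Step 1 - Invert all bits: 111011110011
Step 2 - Add 1: 111011110011 + 1
= 111011110100 (represents -268)


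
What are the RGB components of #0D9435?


Hex: #0D9435
R = 0D₁₆ = 13
G = 94₁₆ = 148
B = 35₁₆ = 53
= RGB(13, 148, 53)


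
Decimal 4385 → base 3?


Divide by 3 repeatedly:
4385 ÷ 3 = 1461 remainder 2
1461 ÷ 3 = 487 remainder 0
487 ÷ 3 = 162 remainder 1
162 ÷ 3 = 54 remainder 0
54 ÷ 3 = 18 remainder 0
18 ÷ 3 = 6 remainder 0
6 ÷ 3 = 2 remainder 0
2 ÷ 3 = 0 remainder 2
Reading remainders bottom-up:
= 20000102


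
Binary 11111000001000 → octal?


Group into 3-bit groups: 011111000001000
  011 = 3
  111 = 7
  000 = 0
  001 = 1
  000 = 0
= 0o37010


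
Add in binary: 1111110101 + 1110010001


Align and add column by column (LSB to MSB, carry propagating):
  01111110101
+ 01110010001
  -----------
  col 0: 1 + 1 + 0 (carry in) = 2 → bit 0, carry out 1
  col 1: 0 + 0 + 1 (carry in) = 1 → bit 1, carry out 0
  col 2: 1 + 0 + 0 (carry in) = 1 → bit 1, carry out 0
  col 3: 0 + 0 + 0 (carry in) = 0 → bit 0, carry out 0
  col 4: 1 + 1 + 0 (carry in) = 2 → bit 0, carry out 1
  col 5: 1 + 0 + 1 (carry in) = 2 → bit 0, carry out 1
  col 6: 1 + 0 + 1 (carry in) = 2 → bit 0, carry out 1
  col 7: 1 + 1 + 1 (carry in) = 3 → bit 1, carry out 1
  col 8: 1 + 1 + 1 (carry in) = 3 → bit 1, carry out 1
  col 9: 1 + 1 + 1 (carry in) = 3 → bit 1, carry out 1
  col 10: 0 + 0 + 1 (carry in) = 1 → bit 1, carry out 0
Reading bits MSB→LSB: 11110000110
Strip leading zeros: 11110000110
= 11110000110


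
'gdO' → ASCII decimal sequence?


String: 'gdO'  (3 characters)
Per-character ASCII lookup:
  'g': lowercase starts at 97: 'g' = 97 + 6 = 103
  'd': lowercase starts at 97: 'd' = 97 + 3 = 100
  'O': uppercase starts at 65: 'O' = 65 + 14 = 79
= 103 100 79


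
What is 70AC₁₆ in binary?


Each hex digit → 4 binary bits:
  7 = 0111
  0 = 0000
  A = 1010
  C = 1100
Concatenate: 0111 0000 1010 1100
= 0111000010101100


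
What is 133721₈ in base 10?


Positional values:
Position 0: 1 × 8^0 = 1
Position 1: 2 × 8^1 = 16
Position 2: 7 × 8^2 = 448
Position 3: 3 × 8^3 = 1536
Position 4: 3 × 8^4 = 12288
Position 5: 1 × 8^5 = 32768
Sum = 1 + 16 + 448 + 1536 + 12288 + 32768
= 47057


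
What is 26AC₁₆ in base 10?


Positional values:
Position 0: C × 16^0 = 12 × 1 = 12
Position 1: A × 16^1 = 10 × 16 = 160
Position 2: 6 × 16^2 = 6 × 256 = 1536
Position 3: 2 × 16^3 = 2 × 4096 = 8192
Sum = 12 + 160 + 1536 + 8192
= 9900


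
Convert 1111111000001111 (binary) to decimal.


Positional values:
Bit 0: 1 × 2^0 = 1
Bit 1: 1 × 2^1 = 2
Bit 2: 1 × 2^2 = 4
Bit 3: 1 × 2^3 = 8
Bit 9: 1 × 2^9 = 512
Bit 10: 1 × 2^10 = 1024
Bit 11: 1 × 2^11 = 2048
Bit 12: 1 × 2^12 = 4096
Bit 13: 1 × 2^13 = 8192
Bit 14: 1 × 2^14 = 16384
Bit 15: 1 × 2^15 = 32768
Sum = 1 + 2 + 4 + 8 + 512 + 1024 + 2048 + 4096 + 8192 + 16384 + 32768
= 65039


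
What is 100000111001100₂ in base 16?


Group into 4-bit nibbles: 0100000111001100
  0100 = 4
  0001 = 1
  1100 = C
  1100 = C
= 0x41CC


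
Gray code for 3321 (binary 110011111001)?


Binary: 110011111001
Gray code: G = B XOR (B >> 1)
B >> 1 = 011001111100
110011111001 XOR 011001111100:
  1 XOR 0 = 1
  1 XOR 1 = 0
  0 XOR 1 = 1
  0 XOR 0 = 0
  1 XOR 0 = 1
  1 XOR 1 = 0
  1 XOR 1 = 0
  1 XOR 1 = 0
  1 XOR 1 = 0
  0 XOR 1 = 1
  0 XOR 0 = 0
  1 XOR 0 = 1
= 101010000101


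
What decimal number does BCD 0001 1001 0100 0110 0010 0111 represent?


Each 4-bit group → digit:
  0001 → 1
  1001 → 9
  0100 → 4
  0110 → 6
  0010 → 2
  0111 → 7
= 194627


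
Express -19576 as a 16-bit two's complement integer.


Original: 0100110001111000
Step 1 - Invert all bits: 1011001110000111
Step 2 - Add 1: 1011001110000111 + 1
= 1011001110001000 (represents -19576)


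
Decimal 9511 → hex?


Divide by 16 repeatedly:
9511 ÷ 16 = 594 remainder 7 (7)
594 ÷ 16 = 37 remainder 2 (2)
37 ÷ 16 = 2 remainder 5 (5)
2 ÷ 16 = 0 remainder 2 (2)
Reading remainders bottom-up:
= 0x2527


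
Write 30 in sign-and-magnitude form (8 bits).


Sign bit: 0 (positive)
Magnitude: 30 = 0011110
= 00011110


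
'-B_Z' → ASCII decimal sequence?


String: '-B_Z'  (4 characters)
Per-character ASCII lookup:
  '-': special character: '-' = 45
  'B': uppercase starts at 65: 'B' = 65 + 1 = 66
  '_': special character: '_' = 95
  'Z': uppercase starts at 65: 'Z' = 65 + 25 = 90
= 45 66 95 90


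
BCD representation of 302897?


Each digit → 4-bit binary:
  3 → 0011
  0 → 0000
  2 → 0010
  8 → 1000
  9 → 1001
  7 → 0111
= 0011 0000 0010 1000 1001 0111


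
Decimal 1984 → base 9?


Divide by 9 repeatedly:
1984 ÷ 9 = 220 remainder 4
220 ÷ 9 = 24 remainder 4
24 ÷ 9 = 2 remainder 6
2 ÷ 9 = 0 remainder 2
Reading remainders bottom-up:
= 2644


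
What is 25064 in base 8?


Divide by 8 repeatedly:
25064 ÷ 8 = 3133 remainder 0
3133 ÷ 8 = 391 remainder 5
391 ÷ 8 = 48 remainder 7
48 ÷ 8 = 6 remainder 0
6 ÷ 8 = 0 remainder 6
Reading remainders bottom-up:
= 0o60750


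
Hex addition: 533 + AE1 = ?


Align and add column by column (LSB to MSB, each column mod 16 with carry):
  0533
+ 0AE1
  ----
  col 0: 3(3) + 1(1) + 0 (carry in) = 4 → 4(4), carry out 0
  col 1: 3(3) + E(14) + 0 (carry in) = 17 → 1(1), carry out 1
  col 2: 5(5) + A(10) + 1 (carry in) = 16 → 0(0), carry out 1
  col 3: 0(0) + 0(0) + 1 (carry in) = 1 → 1(1), carry out 0
Reading digits MSB→LSB: 1014
Strip leading zeros: 1014
= 0x1014


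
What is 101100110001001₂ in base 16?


Group into 4-bit nibbles: 0101100110001001
  0101 = 5
  1001 = 9
  1000 = 8
  1001 = 9
= 0x5989


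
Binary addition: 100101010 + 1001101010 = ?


Align and add column by column (LSB to MSB, carry propagating):
  00100101010
+ 01001101010
  -----------
  col 0: 0 + 0 + 0 (carry in) = 0 → bit 0, carry out 0
  col 1: 1 + 1 + 0 (carry in) = 2 → bit 0, carry out 1
  col 2: 0 + 0 + 1 (carry in) = 1 → bit 1, carry out 0
  col 3: 1 + 1 + 0 (carry in) = 2 → bit 0, carry out 1
  col 4: 0 + 0 + 1 (carry in) = 1 → bit 1, carry out 0
  col 5: 1 + 1 + 0 (carry in) = 2 → bit 0, carry out 1
  col 6: 0 + 1 + 1 (carry in) = 2 → bit 0, carry out 1
  col 7: 0 + 0 + 1 (carry in) = 1 → bit 1, carry out 0
  col 8: 1 + 0 + 0 (carry in) = 1 → bit 1, carry out 0
  col 9: 0 + 1 + 0 (carry in) = 1 → bit 1, carry out 0
  col 10: 0 + 0 + 0 (carry in) = 0 → bit 0, carry out 0
Reading bits MSB→LSB: 01110010100
Strip leading zeros: 1110010100
= 1110010100


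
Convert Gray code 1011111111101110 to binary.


Gray code: 1011111111101110
MSB stays the same: 1
Each subsequent bit = prev_binary XOR current_gray:
  B[1] = 1 XOR 0 = 1
  B[2] = 1 XOR 1 = 0
  B[3] = 0 XOR 1 = 1
  B[4] = 1 XOR 1 = 0
  B[5] = 0 XOR 1 = 1
  B[6] = 1 XOR 1 = 0
  B[7] = 0 XOR 1 = 1
  B[8] = 1 XOR 1 = 0
  B[9] = 0 XOR 1 = 1
  B[10] = 1 XOR 1 = 0
  B[11] = 0 XOR 0 = 0
  B[12] = 0 XOR 1 = 1
  B[13] = 1 XOR 1 = 0
  B[14] = 0 XOR 1 = 1
  B[15] = 1 XOR 0 = 1
= 1101010101001011 (54603 decimal)


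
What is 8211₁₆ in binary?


Each hex digit → 4 binary bits:
  8 = 1000
  2 = 0010
  1 = 0001
  1 = 0001
Concatenate: 1000 0010 0001 0001
= 1000001000010001


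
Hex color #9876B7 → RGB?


Hex: #9876B7
R = 98₁₆ = 152
G = 76₁₆ = 118
B = B7₁₆ = 183
= RGB(152, 118, 183)


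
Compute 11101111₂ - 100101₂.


Align and subtract column by column (LSB to MSB, borrowing when needed):
  11101111
- 00100101
  --------
  col 0: (1 - 0 borrow-in) - 1 → 1 - 1 = 0, borrow out 0
  col 1: (1 - 0 borrow-in) - 0 → 1 - 0 = 1, borrow out 0
  col 2: (1 - 0 borrow-in) - 1 → 1 - 1 = 0, borrow out 0
  col 3: (1 - 0 borrow-in) - 0 → 1 - 0 = 1, borrow out 0
  col 4: (0 - 0 borrow-in) - 0 → 0 - 0 = 0, borrow out 0
  col 5: (1 - 0 borrow-in) - 1 → 1 - 1 = 0, borrow out 0
  col 6: (1 - 0 borrow-in) - 0 → 1 - 0 = 1, borrow out 0
  col 7: (1 - 0 borrow-in) - 0 → 1 - 0 = 1, borrow out 0
Reading bits MSB→LSB: 11001010
Strip leading zeros: 11001010
= 11001010


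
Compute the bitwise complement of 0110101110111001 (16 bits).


Original: 0110101110111001
Invert all bits:
  bit 0: 0 → 1
  bit 1: 1 → 0
  bit 2: 1 → 0
  bit 3: 0 → 1
  bit 4: 1 → 0
  bit 5: 0 → 1
  bit 6: 1 → 0
  bit 7: 1 → 0
  bit 8: 1 → 0
  bit 9: 0 → 1
  bit 10: 1 → 0
  bit 11: 1 → 0
  bit 12: 1 → 0
  bit 13: 0 → 1
  bit 14: 0 → 1
  bit 15: 1 → 0
= 1001010001000110


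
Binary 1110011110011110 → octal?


Group into 3-bit groups: 001110011110011110
  001 = 1
  110 = 6
  011 = 3
  110 = 6
  011 = 3
  110 = 6
= 0o163636


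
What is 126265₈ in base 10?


Positional values:
Position 0: 5 × 8^0 = 5
Position 1: 6 × 8^1 = 48
Position 2: 2 × 8^2 = 128
Position 3: 6 × 8^3 = 3072
Position 4: 2 × 8^4 = 8192
Position 5: 1 × 8^5 = 32768
Sum = 5 + 48 + 128 + 3072 + 8192 + 32768
= 44213


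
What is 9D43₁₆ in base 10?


Positional values:
Position 0: 3 × 16^0 = 3 × 1 = 3
Position 1: 4 × 16^1 = 4 × 16 = 64
Position 2: D × 16^2 = 13 × 256 = 3328
Position 3: 9 × 16^3 = 9 × 4096 = 36864
Sum = 3 + 64 + 3328 + 36864
= 40259


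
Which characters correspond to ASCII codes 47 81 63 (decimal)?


Codes (decimal): 47 81 63
Per-code ASCII lookup:
  47  (special character) → '/'
  81  (range 65-90: uppercase, 81 - 65 = 16) → 'Q'
  63  (special character) → '?'
= '/Q?'


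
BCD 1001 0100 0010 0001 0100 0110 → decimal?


Each 4-bit group → digit:
  1001 → 9
  0100 → 4
  0010 → 2
  0001 → 1
  0100 → 4
  0110 → 6
= 942146


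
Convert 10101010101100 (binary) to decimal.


Positional values:
Bit 2: 1 × 2^2 = 4
Bit 3: 1 × 2^3 = 8
Bit 5: 1 × 2^5 = 32
Bit 7: 1 × 2^7 = 128
Bit 9: 1 × 2^9 = 512
Bit 11: 1 × 2^11 = 2048
Bit 13: 1 × 2^13 = 8192
Sum = 4 + 8 + 32 + 128 + 512 + 2048 + 8192
= 10924


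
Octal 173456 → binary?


Each octal digit → 3 binary bits:
  1 = 001
  7 = 111
  3 = 011
  4 = 100
  5 = 101
  6 = 110
Concatenate: 001 111 011 100 101 110
= 001111011100101110


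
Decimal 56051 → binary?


Divide by 2 repeatedly:
56051 ÷ 2 = 28025 remainder 1
28025 ÷ 2 = 14012 remainder 1
14012 ÷ 2 = 7006 remainder 0
7006 ÷ 2 = 3503 remainder 0
3503 ÷ 2 = 1751 remainder 1
1751 ÷ 2 = 875 remainder 1
875 ÷ 2 = 437 remainder 1
437 ÷ 2 = 218 remainder 1
218 ÷ 2 = 109 remainder 0
109 ÷ 2 = 54 remainder 1
54 ÷ 2 = 27 remainder 0
27 ÷ 2 = 13 remainder 1
13 ÷ 2 = 6 remainder 1
6 ÷ 2 = 3 remainder 0
3 ÷ 2 = 1 remainder 1
1 ÷ 2 = 0 remainder 1
Reading remainders bottom-up:
= 1101101011110011


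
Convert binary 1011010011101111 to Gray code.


Binary: 1011010011101111
Gray code: G = B XOR (B >> 1)
B >> 1 = 0101101001110111
1011010011101111 XOR 0101101001110111:
  1 XOR 0 = 1
  0 XOR 1 = 1
  1 XOR 0 = 1
  1 XOR 1 = 0
  0 XOR 1 = 1
  1 XOR 0 = 1
  0 XOR 1 = 1
  0 XOR 0 = 0
  1 XOR 0 = 1
  1 XOR 1 = 0
  1 XOR 1 = 0
  0 XOR 1 = 1
  1 XOR 0 = 1
  1 XOR 1 = 0
  1 XOR 1 = 0
  1 XOR 1 = 0
= 1110111010011000


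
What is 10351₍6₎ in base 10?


Positional values (base 6):
  1 × 6^0 = 1 × 1 = 1
  5 × 6^1 = 5 × 6 = 30
  3 × 6^2 = 3 × 36 = 108
  0 × 6^3 = 0 × 216 = 0
  1 × 6^4 = 1 × 1296 = 1296
Sum = 1 + 30 + 108 + 0 + 1296
= 1435


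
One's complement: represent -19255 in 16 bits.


Original: 0100101100110111
Invert all bits:
  bit 0: 0 → 1
  bit 1: 1 → 0
  bit 2: 0 → 1
  bit 3: 0 → 1
  bit 4: 1 → 0
  bit 5: 0 → 1
  bit 6: 1 → 0
  bit 7: 1 → 0
  bit 8: 0 → 1
  bit 9: 0 → 1
  bit 10: 1 → 0
  bit 11: 1 → 0
  bit 12: 0 → 1
  bit 13: 1 → 0
  bit 14: 1 → 0
  bit 15: 1 → 0
= 1011010011001000


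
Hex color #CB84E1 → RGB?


Hex: #CB84E1
R = CB₁₆ = 203
G = 84₁₆ = 132
B = E1₁₆ = 225
= RGB(203, 132, 225)


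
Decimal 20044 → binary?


Divide by 2 repeatedly:
20044 ÷ 2 = 10022 remainder 0
10022 ÷ 2 = 5011 remainder 0
5011 ÷ 2 = 2505 remainder 1
2505 ÷ 2 = 1252 remainder 1
1252 ÷ 2 = 626 remainder 0
626 ÷ 2 = 313 remainder 0
313 ÷ 2 = 156 remainder 1
156 ÷ 2 = 78 remainder 0
78 ÷ 2 = 39 remainder 0
39 ÷ 2 = 19 remainder 1
19 ÷ 2 = 9 remainder 1
9 ÷ 2 = 4 remainder 1
4 ÷ 2 = 2 remainder 0
2 ÷ 2 = 1 remainder 0
1 ÷ 2 = 0 remainder 1
Reading remainders bottom-up:
= 100111001001100


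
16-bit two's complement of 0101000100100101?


Original: 0101000100100101
Step 1 - Invert all bits: 1010111011011010
Step 2 - Add 1: 1010111011011010 + 1
= 1010111011011011 (represents -20773)


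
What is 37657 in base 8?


Divide by 8 repeatedly:
37657 ÷ 8 = 4707 remainder 1
4707 ÷ 8 = 588 remainder 3
588 ÷ 8 = 73 remainder 4
73 ÷ 8 = 9 remainder 1
9 ÷ 8 = 1 remainder 1
1 ÷ 8 = 0 remainder 1
Reading remainders bottom-up:
= 0o111431


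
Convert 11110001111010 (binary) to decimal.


Positional values:
Bit 1: 1 × 2^1 = 2
Bit 3: 1 × 2^3 = 8
Bit 4: 1 × 2^4 = 16
Bit 5: 1 × 2^5 = 32
Bit 6: 1 × 2^6 = 64
Bit 10: 1 × 2^10 = 1024
Bit 11: 1 × 2^11 = 2048
Bit 12: 1 × 2^12 = 4096
Bit 13: 1 × 2^13 = 8192
Sum = 2 + 8 + 16 + 32 + 64 + 1024 + 2048 + 4096 + 8192
= 15482


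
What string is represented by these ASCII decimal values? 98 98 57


Codes (decimal): 98 98 57
Per-code ASCII lookup:
  98  (range 97-122: lowercase, 98 - 97 = 1) → 'b'
  98  (range 97-122: lowercase, 98 - 97 = 1) → 'b'
  57  (range 48-57: digits, 57 - 48 = 9) → '9'
= 'bb9'


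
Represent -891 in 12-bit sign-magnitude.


Sign bit: 1 (negative)
Magnitude: 891 = 01101111011
= 101101111011


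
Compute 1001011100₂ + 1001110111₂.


Align and add column by column (LSB to MSB, carry propagating):
  01001011100
+ 01001110111
  -----------
  col 0: 0 + 1 + 0 (carry in) = 1 → bit 1, carry out 0
  col 1: 0 + 1 + 0 (carry in) = 1 → bit 1, carry out 0
  col 2: 1 + 1 + 0 (carry in) = 2 → bit 0, carry out 1
  col 3: 1 + 0 + 1 (carry in) = 2 → bit 0, carry out 1
  col 4: 1 + 1 + 1 (carry in) = 3 → bit 1, carry out 1
  col 5: 0 + 1 + 1 (carry in) = 2 → bit 0, carry out 1
  col 6: 1 + 1 + 1 (carry in) = 3 → bit 1, carry out 1
  col 7: 0 + 0 + 1 (carry in) = 1 → bit 1, carry out 0
  col 8: 0 + 0 + 0 (carry in) = 0 → bit 0, carry out 0
  col 9: 1 + 1 + 0 (carry in) = 2 → bit 0, carry out 1
  col 10: 0 + 0 + 1 (carry in) = 1 → bit 1, carry out 0
Reading bits MSB→LSB: 10011010011
Strip leading zeros: 10011010011
= 10011010011


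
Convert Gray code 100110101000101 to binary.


Gray code: 100110101000101
MSB stays the same: 1
Each subsequent bit = prev_binary XOR current_gray:
  B[1] = 1 XOR 0 = 1
  B[2] = 1 XOR 0 = 1
  B[3] = 1 XOR 1 = 0
  B[4] = 0 XOR 1 = 1
  B[5] = 1 XOR 0 = 1
  B[6] = 1 XOR 1 = 0
  B[7] = 0 XOR 0 = 0
  B[8] = 0 XOR 1 = 1
  B[9] = 1 XOR 0 = 1
  B[10] = 1 XOR 0 = 1
  B[11] = 1 XOR 0 = 1
  B[12] = 1 XOR 1 = 0
  B[13] = 0 XOR 0 = 0
  B[14] = 0 XOR 1 = 1
= 111011001111001 (30329 decimal)


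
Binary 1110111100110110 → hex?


Group into 4-bit nibbles: 1110111100110110
  1110 = E
  1111 = F
  0011 = 3
  0110 = 6
= 0xEF36


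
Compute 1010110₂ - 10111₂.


Align and subtract column by column (LSB to MSB, borrowing when needed):
  1010110
- 0010111
  -------
  col 0: (0 - 0 borrow-in) - 1 → borrow from next column: (0+2) - 1 = 1, borrow out 1
  col 1: (1 - 1 borrow-in) - 1 → borrow from next column: (0+2) - 1 = 1, borrow out 1
  col 2: (1 - 1 borrow-in) - 1 → borrow from next column: (0+2) - 1 = 1, borrow out 1
  col 3: (0 - 1 borrow-in) - 0 → borrow from next column: (-1+2) - 0 = 1, borrow out 1
  col 4: (1 - 1 borrow-in) - 1 → borrow from next column: (0+2) - 1 = 1, borrow out 1
  col 5: (0 - 1 borrow-in) - 0 → borrow from next column: (-1+2) - 0 = 1, borrow out 1
  col 6: (1 - 1 borrow-in) - 0 → 0 - 0 = 0, borrow out 0
Reading bits MSB→LSB: 0111111
Strip leading zeros: 111111
= 111111


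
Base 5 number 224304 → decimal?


Positional values (base 5):
  4 × 5^0 = 4 × 1 = 4
  0 × 5^1 = 0 × 5 = 0
  3 × 5^2 = 3 × 25 = 75
  4 × 5^3 = 4 × 125 = 500
  2 × 5^4 = 2 × 625 = 1250
  2 × 5^5 = 2 × 3125 = 6250
Sum = 4 + 0 + 75 + 500 + 1250 + 6250
= 8079


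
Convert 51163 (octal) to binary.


Each octal digit → 3 binary bits:
  5 = 101
  1 = 001
  1 = 001
  6 = 110
  3 = 011
Concatenate: 101 001 001 110 011
= 101001001110011


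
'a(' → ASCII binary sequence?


String: 'a('  (2 characters)
Per-character ASCII lookup:
  'a': lowercase starts at 97: 'a' = 97 + 0 = 97 → 1100001
  '(': special character: '(' = 40 → 101000
= 1100001 101000


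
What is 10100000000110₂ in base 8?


Group into 3-bit groups: 010100000000110
  010 = 2
  100 = 4
  000 = 0
  000 = 0
  110 = 6
= 0o24006


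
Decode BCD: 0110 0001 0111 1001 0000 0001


Each 4-bit group → digit:
  0110 → 6
  0001 → 1
  0111 → 7
  1001 → 9
  0000 → 0
  0001 → 1
= 617901


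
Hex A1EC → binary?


Each hex digit → 4 binary bits:
  A = 1010
  1 = 0001
  E = 1110
  C = 1100
Concatenate: 1010 0001 1110 1100
= 1010000111101100


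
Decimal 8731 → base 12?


Divide by 12 repeatedly:
8731 ÷ 12 = 727 remainder 7
727 ÷ 12 = 60 remainder 7
60 ÷ 12 = 5 remainder 0
5 ÷ 12 = 0 remainder 5
Reading remainders bottom-up:
= 5077


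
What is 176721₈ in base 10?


Positional values:
Position 0: 1 × 8^0 = 1
Position 1: 2 × 8^1 = 16
Position 2: 7 × 8^2 = 448
Position 3: 6 × 8^3 = 3072
Position 4: 7 × 8^4 = 28672
Position 5: 1 × 8^5 = 32768
Sum = 1 + 16 + 448 + 3072 + 28672 + 32768
= 64977


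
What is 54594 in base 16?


Divide by 16 repeatedly:
54594 ÷ 16 = 3412 remainder 2 (2)
3412 ÷ 16 = 213 remainder 4 (4)
213 ÷ 16 = 13 remainder 5 (5)
13 ÷ 16 = 0 remainder 13 (D)
Reading remainders bottom-up:
= 0xD542


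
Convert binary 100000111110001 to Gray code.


Binary: 100000111110001
Gray code: G = B XOR (B >> 1)
B >> 1 = 010000011111000
100000111110001 XOR 010000011111000:
  1 XOR 0 = 1
  0 XOR 1 = 1
  0 XOR 0 = 0
  0 XOR 0 = 0
  0 XOR 0 = 0
  0 XOR 0 = 0
  1 XOR 0 = 1
  1 XOR 1 = 0
  1 XOR 1 = 0
  1 XOR 1 = 0
  1 XOR 1 = 0
  0 XOR 1 = 1
  0 XOR 0 = 0
  0 XOR 0 = 0
  1 XOR 0 = 1
= 110000100001001


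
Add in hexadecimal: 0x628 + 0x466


Align and add column by column (LSB to MSB, each column mod 16 with carry):
  0628
+ 0466
  ----
  col 0: 8(8) + 6(6) + 0 (carry in) = 14 → E(14), carry out 0
  col 1: 2(2) + 6(6) + 0 (carry in) = 8 → 8(8), carry out 0
  col 2: 6(6) + 4(4) + 0 (carry in) = 10 → A(10), carry out 0
  col 3: 0(0) + 0(0) + 0 (carry in) = 0 → 0(0), carry out 0
Reading digits MSB→LSB: 0A8E
Strip leading zeros: A8E
= 0xA8E


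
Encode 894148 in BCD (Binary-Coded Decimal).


Each digit → 4-bit binary:
  8 → 1000
  9 → 1001
  4 → 0100
  1 → 0001
  4 → 0100
  8 → 1000
= 1000 1001 0100 0001 0100 1000
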